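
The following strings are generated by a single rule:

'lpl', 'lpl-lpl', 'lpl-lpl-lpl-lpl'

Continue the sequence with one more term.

Each string is two copies of the previous one joined by '-'.
One more doubling of lpl-lpl-lpl-lpl gives the answer.

lpl-lpl-lpl-lpl-lpl-lpl-lpl-lpl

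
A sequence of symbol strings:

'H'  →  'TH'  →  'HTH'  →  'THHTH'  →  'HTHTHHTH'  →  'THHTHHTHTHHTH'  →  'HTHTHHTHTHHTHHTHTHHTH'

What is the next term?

Each term (from the third on) is the two preceding terms concatenated in order: term 3 = H·TH = HTH.
Continuing: THHTHHTHTHHTH · HTHTHHTHTHHTHHTHTHHTH gives term 8.

THHTHHTHTHHTHHTHTHHTHTHHTHHTHTHHTH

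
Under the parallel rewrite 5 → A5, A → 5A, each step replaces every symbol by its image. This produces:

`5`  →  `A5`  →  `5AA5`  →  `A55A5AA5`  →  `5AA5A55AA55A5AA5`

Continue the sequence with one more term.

Rewriting the 16 symbols of 5AA5A55AA55A5AA5 one by one yields A5 5A 5A A5 5A A5 A5 5A 5A A5 A5 5A A5 5A 5A A5; concatenated:

A55A5AA55AA5A55A5AA5A55AA55A5AA5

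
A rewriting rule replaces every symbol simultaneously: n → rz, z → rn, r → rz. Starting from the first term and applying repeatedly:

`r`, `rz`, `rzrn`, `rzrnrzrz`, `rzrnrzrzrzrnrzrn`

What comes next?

Rewriting the 16 symbols of rzrnrzrzrzrnrzrn one by one yields rz rn rz rz rz rn rz rn rz rn rz rz rz rn rz rz; concatenated:

rzrnrzrzrzrnrzrnrzrnrzrzrzrnrzrz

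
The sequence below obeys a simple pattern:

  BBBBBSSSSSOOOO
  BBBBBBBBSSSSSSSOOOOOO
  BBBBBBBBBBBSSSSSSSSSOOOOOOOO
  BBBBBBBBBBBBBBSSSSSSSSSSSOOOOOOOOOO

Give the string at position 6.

Term n consists of 3n-1 B's, followed by 2n+1 S's, followed by 2n O's, where the shown terms are n = 2, 3, 4, 5.
At n = 7 the blocks have lengths 20, 15, 14.

BBBBBBBBBBBBBBBBBBBBSSSSSSSSSSSSSSSOOOOOOOOOOOOOO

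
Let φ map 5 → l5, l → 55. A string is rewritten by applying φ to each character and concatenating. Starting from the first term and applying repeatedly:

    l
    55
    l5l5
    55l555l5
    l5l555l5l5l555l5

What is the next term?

55l555l5l5l555l555l555l5l5l555l5

φ(l5l555l5l5l555l5) expands symbol-by-symbol to 55 l5 55 l5 l5 l5 55 l5 55 l5 55 l5 l5 l5 55 l5; joining the 16 pieces gives the next term.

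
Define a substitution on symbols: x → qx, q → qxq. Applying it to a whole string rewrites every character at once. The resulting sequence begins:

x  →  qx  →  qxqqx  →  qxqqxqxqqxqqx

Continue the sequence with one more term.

Applying the rule to each of the 13 symbols of qxqqxqxqqxqqx gives the pieces qxq qx qxq qxq qx qxq qx qxq qxq qx qxq qxq qx, which concatenate to the answer.

qxqqxqxqqxqqxqxqqxqxqqxqqxqxqqxqqx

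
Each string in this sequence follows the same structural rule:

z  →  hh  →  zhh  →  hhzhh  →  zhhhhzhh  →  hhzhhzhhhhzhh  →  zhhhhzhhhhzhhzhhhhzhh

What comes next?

hhzhhzhhhhzhhzhhhhzhhhhzhhzhhhhzhh

This is a Fibonacci-style word recurrence s(k) = s(k−2)·s(k−1): e.g. z·hh = zhh.
So term 8 is hhzhhzhhhhzhh·zhhhhzhhhhzhhzhhhhzhh.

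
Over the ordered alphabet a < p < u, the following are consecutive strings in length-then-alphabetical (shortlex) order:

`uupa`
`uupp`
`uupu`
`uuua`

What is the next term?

uuup

The successor of uuua increments the rightmost position that isn't already u and resets every position after it to a.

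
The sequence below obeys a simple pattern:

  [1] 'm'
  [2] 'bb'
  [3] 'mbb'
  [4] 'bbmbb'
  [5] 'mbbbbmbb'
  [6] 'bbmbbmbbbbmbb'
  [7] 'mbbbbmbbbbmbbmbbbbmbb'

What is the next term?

Each term (from the third on) is the two preceding terms concatenated in order: term 3 = m·bb = mbb.
Continuing: bbmbbmbbbbmbb · mbbbbmbbbbmbbmbbbbmbb gives term 8.

bbmbbmbbbbmbbmbbbbmbbbbmbbmbbbbmbb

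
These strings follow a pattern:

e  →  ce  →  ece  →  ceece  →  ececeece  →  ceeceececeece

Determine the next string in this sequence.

Each term (from the third on) is the two preceding terms concatenated in order: term 3 = e·ce = ece.
Continuing: ececeece · ceeceececeece gives term 7.

ececeececeeceececeece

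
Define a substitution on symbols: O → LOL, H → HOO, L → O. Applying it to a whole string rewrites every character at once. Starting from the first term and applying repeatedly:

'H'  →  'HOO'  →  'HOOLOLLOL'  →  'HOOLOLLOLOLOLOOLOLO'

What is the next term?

φ(HOOLOLLOLOLOLOOLOLO) expands symbol-by-symbol to HOO LOL LOL O LOL O O LOL O LOL O LOL O LOL LOL O LOL O LOL; joining the 19 pieces gives the next term.

HOOLOLLOLOLOLOOLOLOLOLOLOLOLOLLOLOLOLOLOL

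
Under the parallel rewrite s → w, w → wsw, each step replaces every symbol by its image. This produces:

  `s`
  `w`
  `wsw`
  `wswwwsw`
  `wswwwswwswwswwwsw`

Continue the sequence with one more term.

wswwwswwswwswwwswwswwwswwswwwswwswwswwwsw

φ(wswwwswwswwswwwsw) expands symbol-by-symbol to wsw w wsw wsw wsw w wsw wsw w wsw wsw w wsw wsw wsw w wsw; joining the 17 pieces gives the next term.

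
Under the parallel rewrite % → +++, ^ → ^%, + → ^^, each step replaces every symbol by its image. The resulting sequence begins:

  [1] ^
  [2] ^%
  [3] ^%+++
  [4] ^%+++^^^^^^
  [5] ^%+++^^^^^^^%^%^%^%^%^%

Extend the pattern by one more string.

Rewriting the 23 symbols of ^%+++^^^^^^^%^%^%^%^%^% one by one yields ^% +++ ^^ ^^ ^^ ^% ^% ^% ^% ^% ^% ^% +++ ^% +++ ^% +++ ^% +++ ^% +++ ^% +++; concatenated:

^%+++^^^^^^^%^%^%^%^%^%^%+++^%+++^%+++^%+++^%+++^%+++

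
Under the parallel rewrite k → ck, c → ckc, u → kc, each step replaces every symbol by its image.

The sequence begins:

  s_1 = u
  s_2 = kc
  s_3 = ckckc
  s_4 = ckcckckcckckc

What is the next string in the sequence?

ckcckckcckcckckcckckcckcckckcckckc

Replace each of the 13 characters of ckcckckcckckc in place — ckc ck ckc ckc ck ckc ck ckc ckc ck ckc ck ckc — and concatenate.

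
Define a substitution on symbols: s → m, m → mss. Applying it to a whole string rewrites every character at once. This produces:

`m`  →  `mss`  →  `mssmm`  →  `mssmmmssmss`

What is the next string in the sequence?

Rewriting each symbol of mssmmmssmss: m→mss, s→m, s→m, m→mss, m→mss, m→mss, s→m, s→m, m→mss, s→m, s→m, which concatenates to mss m m mss mss mss m m mss m m.

mssmmmssmssmssmmmssmm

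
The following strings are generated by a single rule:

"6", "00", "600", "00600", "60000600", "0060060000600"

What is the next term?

This is a Fibonacci-style word recurrence s(k) = s(k−2)·s(k−1): e.g. 6·00 = 600.
The next term joins 60000600 and 0060060000600.

600006000060060000600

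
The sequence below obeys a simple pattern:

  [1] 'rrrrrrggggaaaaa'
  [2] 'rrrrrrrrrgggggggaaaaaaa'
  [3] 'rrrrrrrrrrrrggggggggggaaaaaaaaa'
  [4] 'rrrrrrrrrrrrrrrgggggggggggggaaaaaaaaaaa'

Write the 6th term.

rrrrrrrrrrrrrrrrrrrrrgggggggggggggggggggaaaaaaaaaaaaaaa

The n-th term is 3n r's then 3n-2 g's then 2n+1 a's, where the shown terms are n = 2, 3, 4, 5.
For term 6, n = 7, so the run lengths are 21, 19, 15.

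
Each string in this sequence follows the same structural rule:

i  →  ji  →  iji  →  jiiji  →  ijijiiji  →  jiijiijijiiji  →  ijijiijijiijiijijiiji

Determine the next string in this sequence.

jiijiijijiijiijijiijijiijiijijiiji

This is a Fibonacci-style word recurrence s(k) = s(k−2)·s(k−1): e.g. i·ji = iji.
Continuing: jiijiijijiiji · ijijiijijiijiijijiiji gives term 8.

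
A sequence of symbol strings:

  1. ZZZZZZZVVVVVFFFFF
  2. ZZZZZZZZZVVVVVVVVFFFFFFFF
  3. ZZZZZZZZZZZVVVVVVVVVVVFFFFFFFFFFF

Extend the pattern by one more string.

ZZZZZZZZZZZZZVVVVVVVVVVVVVVFFFFFFFFFFFFFF

Each string has the form Z^{2n+3} V^{3n-1} F^{3n-1}, where the shown terms are n = 2, 3, 4.
For the next term, n = 5, so the run lengths are 13, 14, 14.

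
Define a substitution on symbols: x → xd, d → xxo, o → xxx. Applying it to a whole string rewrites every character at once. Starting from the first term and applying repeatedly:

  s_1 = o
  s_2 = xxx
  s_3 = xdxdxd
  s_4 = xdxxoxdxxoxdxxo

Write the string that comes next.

Rewriting the 15 symbols of xdxxoxdxxoxdxxo one by one yields xd xxo xd xd xxx xd xxo xd xd xxx xd xxo xd xd xxx; concatenated:

xdxxoxdxdxxxxdxxoxdxdxxxxdxxoxdxdxxx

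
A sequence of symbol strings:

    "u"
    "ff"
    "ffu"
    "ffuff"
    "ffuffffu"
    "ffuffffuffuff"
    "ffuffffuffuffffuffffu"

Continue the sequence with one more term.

This is a Fibonacci-style word recurrence s(k) = s(k−1)·s(k−2): e.g. ff·u = ffu.
So term 8 is ffuffffuffuffffuffffu·ffuffffuffuff.

ffuffffuffuffffuffffuffuffffuffuff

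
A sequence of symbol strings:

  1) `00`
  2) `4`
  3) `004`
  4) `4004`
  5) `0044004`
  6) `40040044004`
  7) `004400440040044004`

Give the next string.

This is a Fibonacci-style word recurrence s(k) = s(k−2)·s(k−1): e.g. 00·4 = 004.
The next term joins 40040044004 and 004400440040044004.

40040044004004400440040044004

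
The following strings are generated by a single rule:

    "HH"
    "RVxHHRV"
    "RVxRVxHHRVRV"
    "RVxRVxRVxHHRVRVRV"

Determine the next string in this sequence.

RVxRVxRVxRVxHHRVRVRVRV

s(k+1) = RVx·s(k)·RV, so each term gains RVx as a prefix and RV as a suffix.
One more step from RVxRVxRVxHHRVRVRV gives the answer.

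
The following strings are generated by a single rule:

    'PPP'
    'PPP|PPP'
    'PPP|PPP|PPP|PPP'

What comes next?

Every step duplicates the string with '|' between the halves.
So the next term is two copies of PPP|PPP|PPP|PPP with '|' between the halves.

PPP|PPP|PPP|PPP|PPP|PPP|PPP|PPP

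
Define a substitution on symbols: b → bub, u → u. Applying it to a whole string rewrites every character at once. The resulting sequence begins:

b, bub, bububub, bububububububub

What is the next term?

φ(bububububububub) expands symbol-by-symbol to bub u bub u bub u bub u bub u bub u bub u bub; joining the 15 pieces gives the next term.

bububububububububububububububub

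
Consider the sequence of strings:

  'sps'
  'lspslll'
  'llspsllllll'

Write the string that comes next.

lllspslllllllll

Each term wraps the previous one in l on the left and lll on the right.
So the next term is l·llspsllllll·lll.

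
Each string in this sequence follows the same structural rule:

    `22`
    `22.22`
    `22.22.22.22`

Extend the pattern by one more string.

22.22.22.22.22.22.22.22

s(k+1) = s(k)·.·s(k) — each term doubles the last with '.' between the halves.
So the next term is two copies of 22.22.22.22 with '.' between the halves.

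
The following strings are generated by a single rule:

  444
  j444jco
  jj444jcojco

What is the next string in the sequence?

Each term wraps the previous one in j on the left and jco on the right.
Applying this once more to jj444jcojco:

jjj444jcojcojco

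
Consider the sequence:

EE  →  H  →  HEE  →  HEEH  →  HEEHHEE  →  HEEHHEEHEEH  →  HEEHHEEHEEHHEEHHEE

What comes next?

HEEHHEEHEEHHEEHHEEHEEHHEEHEEH

From term 3 onward, concatenate the last term with the second-to-last: H·EE = HEE, HEE·H = HEEH, …
Continuing: HEEHHEEHEEHHEEHHEE · HEEHHEEHEEH gives term 8.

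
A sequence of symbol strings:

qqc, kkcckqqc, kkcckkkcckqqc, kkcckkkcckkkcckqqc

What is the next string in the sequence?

kkcckkkcckkkcckkkcckqqc

Each term is the previous one with kkcck prepended.
One more step from kkcckkkcckkkcckqqc gives the answer.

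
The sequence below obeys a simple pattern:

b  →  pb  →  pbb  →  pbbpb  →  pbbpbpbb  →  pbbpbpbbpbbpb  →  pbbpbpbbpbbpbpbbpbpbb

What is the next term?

pbbpbpbbpbbpbpbbpbpbbpbbpbpbbpbbpb

This is a Fibonacci-style word recurrence s(k) = s(k−1)·s(k−2): e.g. pb·b = pbb.
So term 8 is pbbpbpbbpbbpbpbbpbpbb·pbbpbpbbpbbpb.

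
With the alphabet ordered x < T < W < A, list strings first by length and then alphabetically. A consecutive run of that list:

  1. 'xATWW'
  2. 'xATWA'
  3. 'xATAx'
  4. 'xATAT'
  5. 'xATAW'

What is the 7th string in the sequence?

xAWxx

Continuing the enumeration 2 steps past xATAW: xATAW → xATAA → (answer).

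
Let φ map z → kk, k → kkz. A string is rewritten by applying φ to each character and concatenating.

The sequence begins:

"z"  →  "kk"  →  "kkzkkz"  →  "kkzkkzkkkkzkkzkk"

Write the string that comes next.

Rewriting the 16 symbols of kkzkkzkkkkzkkzkk one by one yields kkz kkz kk kkz kkz kk kkz kkz kkz kkz kk kkz kkz kk kkz kkz; concatenated:

kkzkkzkkkkzkkzkkkkzkkzkkzkkzkkkkzkkzkkkkzkkz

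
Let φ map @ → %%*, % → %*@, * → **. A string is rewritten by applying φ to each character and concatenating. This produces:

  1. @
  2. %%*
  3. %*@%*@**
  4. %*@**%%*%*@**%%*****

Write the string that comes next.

Rewriting the 20 symbols of %*@**%%*%*@**%%***** one by one yields %*@ ** %%* ** ** %*@ %*@ ** %*@ ** %%* ** ** %*@ %*@ ** ** ** ** **; concatenated:

%*@**%%*****%*@%*@**%*@**%%*****%*@%*@**********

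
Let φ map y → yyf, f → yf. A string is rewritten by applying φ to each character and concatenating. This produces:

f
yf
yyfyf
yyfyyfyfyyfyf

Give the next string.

yyfyyfyfyyfyyfyfyyfyfyyfyyfyfyyfyf

Applying the rule to each of the 13 symbols of yyfyyfyfyyfyf gives the pieces yyf yyf yf yyf yyf yf yyf yf yyf yyf yf yyf yf, which concatenate to the answer.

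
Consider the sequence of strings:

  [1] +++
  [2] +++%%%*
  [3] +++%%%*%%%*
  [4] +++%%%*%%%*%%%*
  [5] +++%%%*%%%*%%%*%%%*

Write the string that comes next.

Each term is the previous one with %%%* appended.
So the next term is +++%%%*%%%*%%%*%%%*·%%%*.

+++%%%*%%%*%%%*%%%*%%%*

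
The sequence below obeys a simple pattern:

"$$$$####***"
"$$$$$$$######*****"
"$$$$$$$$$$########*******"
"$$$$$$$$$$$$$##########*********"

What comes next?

$$$$$$$$$$$$$$$$############***********

The n-th term is 3n-2 $'s then 2n #'s then 2n-1 *'s, where the shown terms are n = 2, 3, 4, 5.
Setting n = 6 gives 16, 12, 11 characters in each block.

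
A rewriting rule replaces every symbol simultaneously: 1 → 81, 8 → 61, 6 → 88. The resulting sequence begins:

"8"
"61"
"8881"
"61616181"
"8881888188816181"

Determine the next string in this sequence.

Rewriting the 16 symbols of 8881888188816181 one by one yields 61 61 61 81 61 61 61 81 61 61 61 81 88 81 61 81; concatenated:

61616181616161816161618188816181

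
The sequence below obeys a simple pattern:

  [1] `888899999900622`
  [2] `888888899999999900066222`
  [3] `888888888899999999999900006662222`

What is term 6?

Each string has the form 8^{3n-2} 9^{3n} 0^{n} 6^{n-1} 2^{n}, where the shown terms are n = 2, 3, 4.
Setting n = 7 gives 19, 21, 7, 6, 7 characters in each block.

888888888888888888899999999999999999999900000006666662222222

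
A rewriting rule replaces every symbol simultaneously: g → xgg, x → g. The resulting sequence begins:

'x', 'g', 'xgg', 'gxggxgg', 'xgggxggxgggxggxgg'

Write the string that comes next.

gxggxggxgggxggxgggxggxggxgggxggxgggxggxgg

φ(xgggxggxgggxggxgg) expands symbol-by-symbol to g xgg xgg xgg g xgg xgg g xgg xgg xgg g xgg xgg g xgg xgg; joining the 17 pieces gives the next term.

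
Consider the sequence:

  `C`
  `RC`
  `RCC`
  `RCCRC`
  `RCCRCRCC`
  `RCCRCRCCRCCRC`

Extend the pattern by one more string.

From term 3 onward, concatenate the last term with the second-to-last: RC·C = RCC, RCC·RC = RCCRC, …
The next term joins RCCRCRCCRCCRC and RCCRCRCC.

RCCRCRCCRCCRCRCCRCRCC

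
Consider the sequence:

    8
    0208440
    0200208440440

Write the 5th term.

0200200200208440440440440

Every step adds 020 to the front and 440 to the end of the previous string.
From 0200208440440, 2 further steps: 0200208440440 → 0200200208440440440 → (answer).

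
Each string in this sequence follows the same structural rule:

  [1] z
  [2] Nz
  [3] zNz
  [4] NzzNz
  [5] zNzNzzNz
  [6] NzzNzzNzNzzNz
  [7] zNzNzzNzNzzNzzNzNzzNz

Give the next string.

This is a Fibonacci-style word recurrence s(k) = s(k−2)·s(k−1): e.g. z·Nz = zNz.
The next term joins NzzNzzNzNzzNz and zNzNzzNzNzzNzzNzNzzNz.

NzzNzzNzNzzNzzNzNzzNzNzzNzzNzNzzNz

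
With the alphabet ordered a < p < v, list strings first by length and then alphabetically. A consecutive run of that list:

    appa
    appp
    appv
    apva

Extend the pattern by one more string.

Find the rightmost character of apva below v, bump it to the next letter, and reset everything to its right to a.

apvp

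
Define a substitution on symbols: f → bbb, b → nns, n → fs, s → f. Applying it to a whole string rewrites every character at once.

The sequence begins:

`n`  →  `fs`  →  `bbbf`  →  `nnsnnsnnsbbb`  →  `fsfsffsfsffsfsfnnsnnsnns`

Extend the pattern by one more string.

bbbfbbbfbbbbbbfbbbfbbbbbbfbbbfbbbfsfsffsfsffsfsf

Applying the rule to each of the 24 symbols of fsfsffsfsffsfsfnnsnnsnns gives the pieces bbb f bbb f bbb bbb f bbb f bbb bbb f bbb f bbb fs fs f fs fs f fs fs f, which concatenate to the answer.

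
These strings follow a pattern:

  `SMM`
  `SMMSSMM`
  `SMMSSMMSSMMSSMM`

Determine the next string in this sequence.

Every step duplicates the string with 'S' between the halves.
Doubling SMMSSMMSSMMSSMM with 'S' between the halves:

SMMSSMMSSMMSSMMSSMMSSMMSSMMSSMM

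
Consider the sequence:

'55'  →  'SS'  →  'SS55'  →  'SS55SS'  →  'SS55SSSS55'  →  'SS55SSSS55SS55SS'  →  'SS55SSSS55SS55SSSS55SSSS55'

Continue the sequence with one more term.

SS55SSSS55SS55SSSS55SSSS55SS55SSSS55SS55SS

This is a Fibonacci-style word recurrence s(k) = s(k−1)·s(k−2): e.g. SS·55 = SS55.
So term 8 is SS55SSSS55SS55SSSS55SSSS55·SS55SSSS55SS55SS.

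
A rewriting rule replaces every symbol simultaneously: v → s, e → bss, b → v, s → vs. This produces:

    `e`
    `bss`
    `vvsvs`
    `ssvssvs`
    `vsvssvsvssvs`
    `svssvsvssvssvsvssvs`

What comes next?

φ(svssvsvssvssvsvssvs) expands symbol-by-symbol to vs s vs vs s vs s vs vs s vs vs s vs s vs vs s vs; joining the 19 pieces gives the next term.

vssvsvssvssvsvssvsvssvssvsvssvs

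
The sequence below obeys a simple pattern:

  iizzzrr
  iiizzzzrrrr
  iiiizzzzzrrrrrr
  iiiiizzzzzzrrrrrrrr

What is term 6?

iiiiiiizzzzzzzzrrrrrrrrrrrr

Each string has the form i^{n+1} z^{n+2} r^{2n} (n = 1, 2, …).
Setting n = 6 gives 7, 8, 12 characters in each block.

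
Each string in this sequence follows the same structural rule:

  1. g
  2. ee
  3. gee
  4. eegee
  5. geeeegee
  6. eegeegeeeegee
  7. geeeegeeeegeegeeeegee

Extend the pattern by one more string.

This is a Fibonacci-style word recurrence s(k) = s(k−2)·s(k−1): e.g. g·ee = gee.
Continuing: eegeegeeeegee · geeeegeeeegeegeeeegee gives term 8.

eegeegeeeegeegeeeegeeeegeegeeeegee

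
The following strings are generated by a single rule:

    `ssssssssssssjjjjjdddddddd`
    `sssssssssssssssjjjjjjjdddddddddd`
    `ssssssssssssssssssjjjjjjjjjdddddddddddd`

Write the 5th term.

ssssssssssssssssssssssssjjjjjjjjjjjjjdddddddddddddddd

Each string has the form s^{3n+3} j^{2n-1} d^{2n+2}, where the shown terms are n = 3, 4, 5.
Setting n = 7 gives 24, 13, 16 characters in each block.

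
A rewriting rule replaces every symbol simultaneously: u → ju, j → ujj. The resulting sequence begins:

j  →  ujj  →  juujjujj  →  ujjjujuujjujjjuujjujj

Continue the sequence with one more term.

Replace each of the 21 characters of ujjjujuujjujjjuujjujj in place — ju ujj ujj ujj ju ujj ju ju ujj ujj ju ujj ujj ujj ju ju ujj ujj ju ujj ujj — and concatenate.

juujjujjujjjuujjjujuujjujjjuujjujjujjjujuujjujjjuujjujj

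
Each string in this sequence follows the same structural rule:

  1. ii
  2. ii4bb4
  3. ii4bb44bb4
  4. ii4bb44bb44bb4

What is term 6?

ii4bb44bb44bb44bb44bb4

The strings grow by a fixed suffix 4bb4 each time.
From ii4bb44bb44bb4, 2 further steps: ii4bb44bb44bb4 → ii4bb44bb44bb44bb4 → (answer).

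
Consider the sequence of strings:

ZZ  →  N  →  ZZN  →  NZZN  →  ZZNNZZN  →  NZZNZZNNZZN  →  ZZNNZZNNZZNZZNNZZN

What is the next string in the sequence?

This is a Fibonacci-style word recurrence s(k) = s(k−2)·s(k−1): e.g. ZZ·N = ZZN.
Continuing: NZZNZZNNZZN · ZZNNZZNNZZNZZNNZZN gives term 8.

NZZNZZNNZZNZZNNZZNNZZNZZNNZZN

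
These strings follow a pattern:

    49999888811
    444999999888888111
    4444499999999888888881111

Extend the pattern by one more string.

44444449999999999888888888811111

The n-th term is 2n-1 4's then 2n+2 9's then 2n+2 8's then n+1 1's (n = 1, 2, …).
At n = 4 the blocks have lengths 7, 10, 10, 5.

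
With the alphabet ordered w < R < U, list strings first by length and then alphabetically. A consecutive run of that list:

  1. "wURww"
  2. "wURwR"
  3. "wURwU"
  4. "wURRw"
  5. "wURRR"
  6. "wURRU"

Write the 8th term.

wURUR

Continuing the enumeration 2 steps past wURRU: wURRU → wURUw → (answer).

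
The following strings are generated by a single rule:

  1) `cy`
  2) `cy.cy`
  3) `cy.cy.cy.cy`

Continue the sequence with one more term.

cy.cy.cy.cy.cy.cy.cy.cy

s(k+1) = s(k)·.·s(k) — each term doubles the last with '.' between the halves.
So the next term is two copies of cy.cy.cy.cy with '.' between the halves.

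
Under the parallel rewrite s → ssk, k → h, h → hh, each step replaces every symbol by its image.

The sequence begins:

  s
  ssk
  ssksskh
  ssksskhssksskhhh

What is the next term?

φ(ssksskhssksskhhh) expands symbol-by-symbol to ssk ssk h ssk ssk h hh ssk ssk h ssk ssk h hh hh hh; joining the 16 pieces gives the next term.

ssksskhssksskhhhssksskhssksskhhhhhhh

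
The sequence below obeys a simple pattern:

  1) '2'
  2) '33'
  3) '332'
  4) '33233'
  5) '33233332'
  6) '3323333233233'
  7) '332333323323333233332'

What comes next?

3323333233233332333323323333233233

This is a Fibonacci-style word recurrence s(k) = s(k−1)·s(k−2): e.g. 33·2 = 332.
Continuing: 332333323323333233332 · 3323333233233 gives term 8.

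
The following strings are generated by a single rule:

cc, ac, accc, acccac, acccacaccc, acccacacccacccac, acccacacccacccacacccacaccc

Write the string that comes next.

acccacacccacccacacccacacccacccacacccacccac

This is a Fibonacci-style word recurrence s(k) = s(k−1)·s(k−2): e.g. ac·cc = accc.
So term 8 is acccacacccacccacacccacaccc·acccacacccacccac.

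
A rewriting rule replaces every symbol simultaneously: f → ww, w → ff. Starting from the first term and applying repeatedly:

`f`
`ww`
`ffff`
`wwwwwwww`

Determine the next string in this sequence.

ffffffffffffffff

Rewriting each symbol of wwwwwwww: w→ff, w→ff, w→ff, w→ff, w→ff, w→ff, w→ff, w→ff, which concatenates to ff ff ff ff ff ff ff ff.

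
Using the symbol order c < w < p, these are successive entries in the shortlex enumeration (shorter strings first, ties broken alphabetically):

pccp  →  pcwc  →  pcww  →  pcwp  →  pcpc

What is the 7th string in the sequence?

pcpp

Continuing the enumeration 2 steps past pcpc: pcpc → pcpw → (answer).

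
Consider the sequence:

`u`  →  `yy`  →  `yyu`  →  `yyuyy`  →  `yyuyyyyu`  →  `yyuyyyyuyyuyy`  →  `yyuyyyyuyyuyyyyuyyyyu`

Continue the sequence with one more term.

yyuyyyyuyyuyyyyuyyyyuyyuyyyyuyyuyy

Each term (from the third on) is the previous term followed by the one before it: term 3 = yy·u = yyu.
So term 8 is yyuyyyyuyyuyyyyuyyyyu·yyuyyyyuyyuyy.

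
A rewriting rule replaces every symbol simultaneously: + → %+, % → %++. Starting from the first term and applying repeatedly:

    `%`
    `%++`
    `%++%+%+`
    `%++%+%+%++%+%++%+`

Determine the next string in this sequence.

Replace each of the 17 characters of %++%+%+%++%+%++%+ in place — %++ %+ %+ %++ %+ %++ %+ %++ %+ %+ %++ %+ %++ %+ %+ %++ %+ — and concatenate.

%++%+%+%++%+%++%+%++%+%+%++%+%++%+%+%++%+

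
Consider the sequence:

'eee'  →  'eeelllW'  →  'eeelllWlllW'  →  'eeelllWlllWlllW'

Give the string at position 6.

eeelllWlllWlllWlllWlllW

Every step adds lllW to the end: s(k+1) = s(k)·lllW.
From eeelllWlllWlllW, 2 further steps: eeelllWlllWlllW → eeelllWlllWlllWlllW → (answer).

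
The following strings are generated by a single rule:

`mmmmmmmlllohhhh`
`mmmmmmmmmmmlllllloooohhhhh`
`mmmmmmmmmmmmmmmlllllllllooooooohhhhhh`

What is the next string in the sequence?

The n-th term is 4n+3 m's then 3n l's then 3n-2 o's then n+3 h's (n = 1, 2, …).
Setting n = 4 gives 19, 12, 10, 7 characters in each block.

mmmmmmmmmmmmmmmmmmmlllllllllllloooooooooohhhhhhh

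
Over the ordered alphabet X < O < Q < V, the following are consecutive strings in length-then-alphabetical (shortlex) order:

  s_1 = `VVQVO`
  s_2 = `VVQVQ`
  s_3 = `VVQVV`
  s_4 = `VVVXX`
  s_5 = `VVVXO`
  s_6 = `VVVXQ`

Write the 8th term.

Continuing the enumeration 2 steps past VVVXQ: VVVXQ → VVVXV → (answer).

VVVOX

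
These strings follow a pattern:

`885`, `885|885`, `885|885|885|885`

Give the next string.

885|885|885|885|885|885|885|885

Every step duplicates the string with '|' between the halves.
So the next term is two copies of 885|885|885|885 with '|' between the halves.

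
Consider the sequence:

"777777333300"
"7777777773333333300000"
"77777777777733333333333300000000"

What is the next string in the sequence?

777777777777777333333333333333300000000000

Reading off run lengths: 7 runs 6, 9, 12; 3 runs 4, 8, 12; 0 runs 2, 5, 8 — each is linear in n (n = 1, 2, …).
At n = 4 the blocks have lengths 15, 16, 11.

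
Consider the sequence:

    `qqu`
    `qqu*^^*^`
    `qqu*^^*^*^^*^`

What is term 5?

Every step adds *^^*^ to the end: s(k+1) = s(k)·*^^*^.
From qqu*^^*^*^^*^, 2 further steps: qqu*^^*^*^^*^ → qqu*^^*^*^^*^*^^*^ → (answer).

qqu*^^*^*^^*^*^^*^*^^*^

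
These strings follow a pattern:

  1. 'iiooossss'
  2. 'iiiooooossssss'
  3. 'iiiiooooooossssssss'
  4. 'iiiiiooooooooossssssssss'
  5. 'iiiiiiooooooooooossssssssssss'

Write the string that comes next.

Each string has the form i^{n} o^{2n-1} s^{2n}, where the shown terms are n = 2, 3, 4, 5, 6.
For the next term, n = 7, so the run lengths are 7, 13, 14.

iiiiiiiooooooooooooossssssssssssss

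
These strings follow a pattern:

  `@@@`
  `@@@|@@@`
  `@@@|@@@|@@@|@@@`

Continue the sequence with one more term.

Every step duplicates the string with '|' between the halves.
One more doubling of @@@|@@@|@@@|@@@ gives the answer.

@@@|@@@|@@@|@@@|@@@|@@@|@@@|@@@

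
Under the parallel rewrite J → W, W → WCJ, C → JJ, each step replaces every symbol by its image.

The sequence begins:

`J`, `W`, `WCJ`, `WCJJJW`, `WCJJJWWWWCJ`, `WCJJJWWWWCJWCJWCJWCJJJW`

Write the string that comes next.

WCJJJWWWWCJWCJWCJWCJJJWWCJJJWWCJJJWWCJJJWWWWCJ

φ(WCJJJWWWWCJWCJWCJWCJJJW) expands symbol-by-symbol to WCJ JJ W W W WCJ WCJ WCJ WCJ JJ W WCJ JJ W WCJ JJ W WCJ JJ W W W WCJ; joining the 23 pieces gives the next term.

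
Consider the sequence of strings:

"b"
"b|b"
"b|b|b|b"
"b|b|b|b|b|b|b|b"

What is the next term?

Each string is two copies of the previous one joined by '|'.
So the next term is two copies of b|b|b|b|b|b|b|b with '|' between the halves.

b|b|b|b|b|b|b|b|b|b|b|b|b|b|b|b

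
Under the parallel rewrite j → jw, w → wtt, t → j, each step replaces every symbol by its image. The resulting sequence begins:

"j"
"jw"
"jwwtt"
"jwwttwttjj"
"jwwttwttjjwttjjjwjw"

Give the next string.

jwwttwttjjwttjjjwjwwttjjjwjwjwwttjwwtt

Applying the rule to each of the 19 symbols of jwwttwttjjwttjjjwjw gives the pieces jw wtt wtt j j wtt j j jw jw wtt j j jw jw jw wtt jw wtt, which concatenate to the answer.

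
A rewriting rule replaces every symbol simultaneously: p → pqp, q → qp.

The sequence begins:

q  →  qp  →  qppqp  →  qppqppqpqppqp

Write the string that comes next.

Rewriting the 13 symbols of qppqppqpqppqp one by one yields qp pqp pqp qp pqp pqp qp pqp qp pqp pqp qp pqp; concatenated:

qppqppqpqppqppqpqppqpqppqppqpqppqp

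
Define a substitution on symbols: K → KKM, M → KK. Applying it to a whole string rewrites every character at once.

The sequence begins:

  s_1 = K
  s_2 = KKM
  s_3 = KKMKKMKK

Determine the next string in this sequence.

Apply φ to KKMKKMKK symbol by symbol: K→KKM, K→KKM, M→KK, K→KKM, K→KKM, M→KK, K→KKM, K→KKM; joined: KKM KKM KK KKM KKM KK KKM KKM.

KKMKKMKKKKMKKMKKKKMKKM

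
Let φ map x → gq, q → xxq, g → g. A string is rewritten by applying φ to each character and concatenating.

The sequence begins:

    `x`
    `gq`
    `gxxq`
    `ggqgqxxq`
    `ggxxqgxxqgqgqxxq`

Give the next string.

Replace each of the 16 characters of ggxxqgxxqgqgqxxq in place — g g gq gq xxq g gq gq xxq g xxq g xxq gq gq xxq — and concatenate.

gggqgqxxqggqgqxxqgxxqgxxqgqgqxxq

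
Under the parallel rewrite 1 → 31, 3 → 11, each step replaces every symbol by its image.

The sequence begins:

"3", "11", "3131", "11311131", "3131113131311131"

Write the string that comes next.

Applying the rule to each of the 16 symbols of 3131113131311131 gives the pieces 11 31 11 31 31 31 11 31 11 31 11 31 31 31 11 31, which concatenate to the answer.

11311131313111311131113131311131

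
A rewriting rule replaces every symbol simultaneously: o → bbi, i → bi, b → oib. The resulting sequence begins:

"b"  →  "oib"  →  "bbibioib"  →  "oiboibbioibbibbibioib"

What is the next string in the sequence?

Replace each of the 21 characters of oiboibbioibbibbibioib in place — bbi bi oib bbi bi oib oib bi bbi bi oib oib bi oib oib bi oib bi bbi bi oib — and concatenate.

bbibioibbbibioiboibbibbibioiboibbioiboibbioibbibbibioib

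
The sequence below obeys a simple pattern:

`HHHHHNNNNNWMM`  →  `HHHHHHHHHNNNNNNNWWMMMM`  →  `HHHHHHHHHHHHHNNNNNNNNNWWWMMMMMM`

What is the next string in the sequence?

Each string has the form H^{4n+1} N^{2n+3} W^{n} M^{2n} (n = 1, 2, …).
At n = 4 the blocks have lengths 17, 11, 4, 8.

HHHHHHHHHHHHHHHHHNNNNNNNNNNNWWWWMMMMMMMM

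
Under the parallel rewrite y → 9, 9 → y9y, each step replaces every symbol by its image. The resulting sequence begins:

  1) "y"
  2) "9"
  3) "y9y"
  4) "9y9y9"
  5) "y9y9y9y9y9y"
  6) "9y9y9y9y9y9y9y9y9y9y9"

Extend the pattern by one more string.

Applying the rule to each of the 21 symbols of 9y9y9y9y9y9y9y9y9y9y9 gives the pieces y9y 9 y9y 9 y9y 9 y9y 9 y9y 9 y9y 9 y9y 9 y9y 9 y9y 9 y9y 9 y9y, which concatenate to the answer.

y9y9y9y9y9y9y9y9y9y9y9y9y9y9y9y9y9y9y9y9y9y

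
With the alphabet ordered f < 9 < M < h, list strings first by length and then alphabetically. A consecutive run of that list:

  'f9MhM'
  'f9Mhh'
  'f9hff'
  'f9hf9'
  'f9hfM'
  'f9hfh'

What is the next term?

f9h9f

Treat f9hfh as a base-4 numeral over the given alphabet and add one, carrying through any trailing h's.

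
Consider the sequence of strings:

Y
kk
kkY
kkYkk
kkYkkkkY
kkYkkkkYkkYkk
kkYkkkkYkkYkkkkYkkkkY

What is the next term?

kkYkkkkYkkYkkkkYkkkkYkkYkkkkYkkYkk

From term 3 onward, concatenate the last term with the second-to-last: kk·Y = kkY, kkY·kk = kkYkk, …
The next term joins kkYkkkkYkkYkkkkYkkkkY and kkYkkkkYkkYkk.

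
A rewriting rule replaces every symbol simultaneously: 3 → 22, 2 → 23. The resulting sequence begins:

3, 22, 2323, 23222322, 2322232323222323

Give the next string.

Applying the rule to each of the 16 symbols of 2322232323222323 gives the pieces 23 22 23 23 23 22 23 22 23 22 23 23 23 22 23 22, which concatenate to the answer.

23222323232223222322232323222322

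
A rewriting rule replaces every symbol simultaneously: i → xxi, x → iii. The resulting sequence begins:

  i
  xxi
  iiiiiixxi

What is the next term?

xxixxixxixxixxixxiiiiiiixxi

Expanding iiiiiixxi: i→xxi, i→xxi, i→xxi, i→xxi, i→xxi, i→xxi, x→iii, x→iii, i→xxi. Concatenated: xxi xxi xxi xxi xxi xxi iii iii xxi.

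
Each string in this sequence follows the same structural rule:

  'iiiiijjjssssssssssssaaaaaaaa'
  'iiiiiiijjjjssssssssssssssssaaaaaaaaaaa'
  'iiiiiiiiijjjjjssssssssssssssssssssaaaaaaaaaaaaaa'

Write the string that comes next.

iiiiiiiiiiijjjjjjssssssssssssssssssssssssaaaaaaaaaaaaaaaaa

Reading off run lengths: i runs 5, 7, 9; j runs 3, 4, 5; s runs 12, 16, 20; a runs 8, 11, 14 — each is linear in n, where the shown terms are n = 3, 4, 5.
For the next term, n = 6, so the run lengths are 11, 6, 24, 17.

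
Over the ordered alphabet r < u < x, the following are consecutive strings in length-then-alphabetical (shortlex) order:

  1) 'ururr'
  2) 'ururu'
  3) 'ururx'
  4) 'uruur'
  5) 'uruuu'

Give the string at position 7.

uruxr

Advancing 2 positions from uruuu through uruuu → uruux reaches term 7.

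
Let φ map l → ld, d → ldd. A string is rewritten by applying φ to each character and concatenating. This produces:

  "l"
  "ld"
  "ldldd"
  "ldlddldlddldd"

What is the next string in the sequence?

Rewriting the 13 symbols of ldlddldlddldd one by one yields ld ldd ld ldd ldd ld ldd ld ldd ldd ld ldd ldd; concatenated:

ldlddldlddlddldlddldlddlddldlddldd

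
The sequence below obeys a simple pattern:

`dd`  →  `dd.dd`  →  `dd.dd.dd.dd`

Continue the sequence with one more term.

Every step duplicates the string with '.' between the halves.
One more doubling of dd.dd.dd.dd gives the answer.

dd.dd.dd.dd.dd.dd.dd.dd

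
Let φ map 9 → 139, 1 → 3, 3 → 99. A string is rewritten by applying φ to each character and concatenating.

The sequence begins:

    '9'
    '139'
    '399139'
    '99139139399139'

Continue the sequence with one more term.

Applying the rule to each of the 14 symbols of 99139139399139 gives the pieces 139 139 3 99 139 3 99 139 99 139 139 3 99 139, which concatenate to the answer.

13913939913939913999139139399139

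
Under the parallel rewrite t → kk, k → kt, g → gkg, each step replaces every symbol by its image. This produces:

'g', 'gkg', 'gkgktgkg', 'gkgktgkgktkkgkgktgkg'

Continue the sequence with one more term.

Rewriting the 20 symbols of gkgktgkgktkkgkgktgkg one by one yields gkg kt gkg kt kk gkg kt gkg kt kk kt kt gkg kt gkg kt kk gkg kt gkg; concatenated:

gkgktgkgktkkgkgktgkgktkkktktgkgktgkgktkkgkgktgkg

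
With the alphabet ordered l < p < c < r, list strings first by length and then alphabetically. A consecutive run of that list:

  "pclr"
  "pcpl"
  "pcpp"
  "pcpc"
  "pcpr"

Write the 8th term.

Stepping forward 3 times from pcpr: pcpr → pccl → pccp, then the target.

pccc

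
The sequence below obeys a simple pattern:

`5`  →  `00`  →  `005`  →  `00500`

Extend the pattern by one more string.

Each term (from the third on) is the previous term followed by the one before it: term 3 = 00·5 = 005.
Continuing: 00500 · 005 gives term 5.

00500005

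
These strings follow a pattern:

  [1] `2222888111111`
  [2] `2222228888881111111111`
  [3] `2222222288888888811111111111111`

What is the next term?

2222222222888888888888111111111111111111

Reading off run lengths: 2 runs 4, 6, 8; 8 runs 3, 6, 9; 1 runs 6, 10, 14 — each is linear in n (n = 1, 2, …).
For the next term, n = 4, so the run lengths are 10, 12, 18.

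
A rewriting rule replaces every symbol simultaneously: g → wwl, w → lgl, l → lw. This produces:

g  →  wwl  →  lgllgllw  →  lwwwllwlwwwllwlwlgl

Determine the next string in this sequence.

Applying the rule to each of the 19 symbols of lwwwllwlwwwllwlwlgl gives the pieces lw lgl lgl lgl lw lw lgl lw lgl lgl lgl lw lw lgl lw lgl lw wwl lw, which concatenate to the answer.

lwlgllgllgllwlwlgllwlgllgllgllwlwlgllwlgllwwwllw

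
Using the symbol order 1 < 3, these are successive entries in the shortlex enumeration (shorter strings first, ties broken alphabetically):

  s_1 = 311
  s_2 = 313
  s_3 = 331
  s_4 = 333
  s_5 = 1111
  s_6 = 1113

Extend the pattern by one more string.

1131

The successor of 1113 increments the rightmost position that isn't already 3 and resets every position after it to 1.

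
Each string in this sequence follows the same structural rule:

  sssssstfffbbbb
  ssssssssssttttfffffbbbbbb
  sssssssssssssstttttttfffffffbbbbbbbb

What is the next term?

Term n consists of 4n+2 s's, followed by 3n-2 t's, followed by 2n+1 f's, followed by 2n+2 b's (n = 1, 2, …).
For the next term, n = 4, so the run lengths are 18, 10, 9, 10.

ssssssssssssssssssttttttttttfffffffffbbbbbbbbbb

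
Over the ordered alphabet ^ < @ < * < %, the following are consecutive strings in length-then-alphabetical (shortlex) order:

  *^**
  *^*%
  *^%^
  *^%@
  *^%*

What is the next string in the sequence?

*^%%

The successor of *^%* increments the rightmost position that isn't already % and resets every position after it to ^.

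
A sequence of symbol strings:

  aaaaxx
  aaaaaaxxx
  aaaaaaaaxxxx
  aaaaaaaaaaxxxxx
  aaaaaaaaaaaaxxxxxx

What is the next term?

aaaaaaaaaaaaaaxxxxxxx

Reading off run lengths: a runs 4, 6, 8, 10, 12; x runs 2, 3, 4, 5, 6 — each is linear in n, where the shown terms are n = 2, 3, 4, 5, 6.
For the next term, n = 7, so the run lengths are 14, 7.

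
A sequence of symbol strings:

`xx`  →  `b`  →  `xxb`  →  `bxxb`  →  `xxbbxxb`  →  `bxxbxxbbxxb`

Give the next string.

Each term (from the third on) is the two preceding terms concatenated in order: term 3 = xx·b = xxb.
So term 7 is xxbbxxb·bxxbxxbbxxb.

xxbbxxbbxxbxxbbxxb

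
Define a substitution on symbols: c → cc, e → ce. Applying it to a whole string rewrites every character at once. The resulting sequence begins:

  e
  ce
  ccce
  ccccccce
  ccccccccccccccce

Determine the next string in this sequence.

ccccccccccccccccccccccccccccccce

Replace each of the 16 characters of ccccccccccccccce in place — cc cc cc cc cc cc cc cc cc cc cc cc cc cc cc ce — and concatenate.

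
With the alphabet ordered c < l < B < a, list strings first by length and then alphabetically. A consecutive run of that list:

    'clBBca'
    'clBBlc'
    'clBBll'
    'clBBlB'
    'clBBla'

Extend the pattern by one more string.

Find the rightmost character of clBBla below a, bump it to the next letter, and reset everything to its right to c.

clBBBc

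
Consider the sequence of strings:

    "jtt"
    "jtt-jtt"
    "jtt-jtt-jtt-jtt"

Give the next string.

s(k+1) = s(k)·-·s(k) — each term doubles the last with '-' between the halves.
One more doubling of jtt-jtt-jtt-jtt gives the answer.

jtt-jtt-jtt-jtt-jtt-jtt-jtt-jtt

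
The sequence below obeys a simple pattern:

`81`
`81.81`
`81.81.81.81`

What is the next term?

s(k+1) = s(k)·.·s(k) — each term doubles the last with '.' between the halves.
So the next term is two copies of 81.81.81.81 with '.' between the halves.

81.81.81.81.81.81.81.81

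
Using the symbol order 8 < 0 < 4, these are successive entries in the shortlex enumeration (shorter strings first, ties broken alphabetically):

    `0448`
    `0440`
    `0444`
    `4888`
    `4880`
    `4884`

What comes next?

The successor of 4884 increments the rightmost position that isn't already 4 and resets every position after it to 8.

4808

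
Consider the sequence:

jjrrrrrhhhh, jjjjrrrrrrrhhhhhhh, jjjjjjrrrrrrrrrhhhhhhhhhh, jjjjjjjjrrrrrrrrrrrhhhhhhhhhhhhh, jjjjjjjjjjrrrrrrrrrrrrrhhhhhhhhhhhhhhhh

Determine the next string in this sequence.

Term n consists of 2n j's, followed by 2n+3 r's, followed by 3n+1 h's (n = 1, 2, …).
Setting n = 6 gives 12, 15, 19 characters in each block.

jjjjjjjjjjjjrrrrrrrrrrrrrrrhhhhhhhhhhhhhhhhhhh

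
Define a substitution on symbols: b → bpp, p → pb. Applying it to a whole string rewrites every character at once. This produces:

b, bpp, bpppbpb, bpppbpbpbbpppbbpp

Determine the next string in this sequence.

bpppbpbpbbpppbbpppbbppbpppbpbpbbppbpppbpb

Applying the rule to each of the 17 symbols of bpppbpbpbbpppbbpp gives the pieces bpp pb pb pb bpp pb bpp pb bpp bpp pb pb pb bpp bpp pb pb, which concatenate to the answer.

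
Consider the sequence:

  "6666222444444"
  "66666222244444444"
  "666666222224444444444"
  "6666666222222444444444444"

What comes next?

66666666222222244444444444444

Each string has the form 6^{n+1} 2^{n} 4^{2n}, where the shown terms are n = 3, 4, 5, 6.
For the next term, n = 7, so the run lengths are 8, 7, 14.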